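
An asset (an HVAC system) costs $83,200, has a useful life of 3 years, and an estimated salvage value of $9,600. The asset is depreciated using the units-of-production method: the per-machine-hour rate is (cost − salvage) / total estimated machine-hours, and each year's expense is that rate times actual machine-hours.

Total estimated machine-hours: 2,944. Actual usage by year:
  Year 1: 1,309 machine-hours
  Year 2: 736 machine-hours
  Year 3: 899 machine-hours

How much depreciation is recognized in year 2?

Depreciable base = $83,200 − $9,600 = $73,600.
Rate = $73,600 / 2,944 machine-hours = $25 per machine-hour.
Year 1: 1,309 × $25 = $32,725. Book value $50,475.
Year 2: 736 × $25 = $18,400. Book value $32,075.

$18,400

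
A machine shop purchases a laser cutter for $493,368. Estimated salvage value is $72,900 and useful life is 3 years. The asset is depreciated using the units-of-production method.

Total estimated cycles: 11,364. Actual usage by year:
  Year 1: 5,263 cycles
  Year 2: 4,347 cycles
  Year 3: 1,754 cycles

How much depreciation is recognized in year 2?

$160,839

Depreciable base = $493,368 − $72,900 = $420,468.
Rate = $420,468 / 11,364 cycles = $37 per cycle.
Year 1: 5,263 × $37 = $194,731. Book value $298,637.
Year 2: 4,347 × $37 = $160,839. Book value $137,798.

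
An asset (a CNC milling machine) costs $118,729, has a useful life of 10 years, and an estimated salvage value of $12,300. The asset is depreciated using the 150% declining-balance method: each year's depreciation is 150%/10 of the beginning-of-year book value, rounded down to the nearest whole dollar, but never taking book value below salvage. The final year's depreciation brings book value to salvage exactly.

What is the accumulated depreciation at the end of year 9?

Depreciable base = $118,729 − $12,300 = $106,429.
Year 1: ⌊$118,729 × 150%/10⌋ = $17,809. Book value $100,920.
Year 2: ⌊$100,920 × 150%/10⌋ = $15,138. Book value $85,782.
Year 3: ⌊$85,782 × 150%/10⌋ = $12,867. Book value $72,915.
Year 4: ⌊$72,915 × 150%/10⌋ = $10,937. Book value $61,978.
Year 5: ⌊$61,978 × 150%/10⌋ = $9,296. Book value $52,682.
Year 6: ⌊$52,682 × 150%/10⌋ = $7,902. Book value $44,780.
Year 7: ⌊$44,780 × 150%/10⌋ = $6,717. Book value $38,063.
Year 8: ⌊$38,063 × 150%/10⌋ = $5,709. Book value $32,354.
Year 9: ⌊$32,354 × 150%/10⌋ = $4,853. Book value $27,501.
Accumulated through year 9 = $118,729 − $27,501 = $91,228.

$91,228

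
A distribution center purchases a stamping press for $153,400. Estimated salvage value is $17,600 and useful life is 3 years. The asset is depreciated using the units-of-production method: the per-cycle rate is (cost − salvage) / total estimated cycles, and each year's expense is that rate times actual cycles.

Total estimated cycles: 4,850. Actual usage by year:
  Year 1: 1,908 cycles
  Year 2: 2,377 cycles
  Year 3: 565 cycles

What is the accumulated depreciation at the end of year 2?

Depreciable base = $153,400 − $17,600 = $135,800.
Rate = $135,800 / 4,850 cycles = $28 per cycle.
Year 1: 1,908 × $28 = $53,424. Book value $99,976.
Year 2: 2,377 × $28 = $66,556. Book value $33,420.
Accumulated through year 2 = $153,400 − $33,420 = $119,980.

$119,980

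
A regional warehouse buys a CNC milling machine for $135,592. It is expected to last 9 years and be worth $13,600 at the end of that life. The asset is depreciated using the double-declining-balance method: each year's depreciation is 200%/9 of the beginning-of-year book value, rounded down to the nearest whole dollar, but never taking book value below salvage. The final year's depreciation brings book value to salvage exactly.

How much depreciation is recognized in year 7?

$6,670

Depreciable base = $135,592 − $13,600 = $121,992.
Year 1: ⌊$135,592 × 200%/9⌋ = $30,131. Book value $105,461.
Year 2: ⌊$105,461 × 200%/9⌋ = $23,435. Book value $82,026.
Year 3: ⌊$82,026 × 200%/9⌋ = $18,228. Book value $63,798.
Year 4: ⌊$63,798 × 200%/9⌋ = $14,177. Book value $49,621.
Year 5: ⌊$49,621 × 200%/9⌋ = $11,026. Book value $38,595.
Year 6: ⌊$38,595 × 200%/9⌋ = $8,576. Book value $30,019.
Year 7: ⌊$30,019 × 200%/9⌋ = $6,670. Book value $23,349.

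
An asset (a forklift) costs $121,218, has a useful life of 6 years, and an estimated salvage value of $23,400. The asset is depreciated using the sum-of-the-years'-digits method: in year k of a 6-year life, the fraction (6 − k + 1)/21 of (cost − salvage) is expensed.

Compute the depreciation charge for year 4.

$13,974

Depreciable base = $121,218 − $23,400 = $97,818.
Sum of the years' digits = 6+5+4+3+2+1 = 21.
Year 1: $97,818 × 6/21 = $27,948. Book value $93,270.
Year 2: $97,818 × 5/21 = $23,290. Book value $69,980.
Year 3: $97,818 × 4/21 = $18,632. Book value $51,348.
Year 4: $97,818 × 3/21 = $13,974. Book value $37,374.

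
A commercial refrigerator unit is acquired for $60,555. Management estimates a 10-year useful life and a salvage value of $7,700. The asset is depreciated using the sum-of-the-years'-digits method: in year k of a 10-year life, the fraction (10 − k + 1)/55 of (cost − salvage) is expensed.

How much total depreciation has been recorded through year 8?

Depreciable base = $60,555 − $7,700 = $52,855.
Sum of the years' digits = 10+9+8+7+6+5+4+3+2+1 = 55.
Year 1: $52,855 × 10/55 = $9,610. Book value $50,945.
Year 2: $52,855 × 9/55 = $8,649. Book value $42,296.
Year 3: $52,855 × 8/55 = $7,688. Book value $34,608.
Year 4: $52,855 × 7/55 = $6,727. Book value $27,881.
Year 5: $52,855 × 6/55 = $5,766. Book value $22,115.
Year 6: $52,855 × 5/55 = $4,805. Book value $17,310.
Year 7: $52,855 × 4/55 = $3,844. Book value $13,466.
Year 8: $52,855 × 3/55 = $2,883. Book value $10,583.
Accumulated through year 8 = $60,555 − $10,583 = $49,972.

$49,972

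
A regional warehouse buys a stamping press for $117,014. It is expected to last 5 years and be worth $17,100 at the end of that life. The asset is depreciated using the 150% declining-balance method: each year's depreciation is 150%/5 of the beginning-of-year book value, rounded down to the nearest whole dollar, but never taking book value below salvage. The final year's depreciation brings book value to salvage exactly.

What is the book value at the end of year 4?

$28,096

Depreciable base = $117,014 − $17,100 = $99,914.
Year 1: ⌊$117,014 × 150%/5⌋ = $35,104. Book value $81,910.
Year 2: ⌊$81,910 × 150%/5⌋ = $24,573. Book value $57,337.
Year 3: ⌊$57,337 × 150%/5⌋ = $17,201. Book value $40,136.
Year 4: ⌊$40,136 × 150%/5⌋ = $12,040. Book value $28,096.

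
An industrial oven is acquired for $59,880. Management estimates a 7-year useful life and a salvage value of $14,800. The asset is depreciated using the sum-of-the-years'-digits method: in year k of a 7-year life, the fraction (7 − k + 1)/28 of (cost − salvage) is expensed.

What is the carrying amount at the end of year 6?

Depreciable base = $59,880 − $14,800 = $45,080.
Sum of the years' digits = 7+6+5+4+3+2+1 = 28.
Year 1: $45,080 × 7/28 = $11,270. Book value $48,610.
Year 2: $45,080 × 6/28 = $9,660. Book value $38,950.
Year 3: $45,080 × 5/28 = $8,050. Book value $30,900.
Year 4: $45,080 × 4/28 = $6,440. Book value $24,460.
Year 5: $45,080 × 3/28 = $4,830. Book value $19,630.
Year 6: $45,080 × 2/28 = $3,220. Book value $16,410.

$16,410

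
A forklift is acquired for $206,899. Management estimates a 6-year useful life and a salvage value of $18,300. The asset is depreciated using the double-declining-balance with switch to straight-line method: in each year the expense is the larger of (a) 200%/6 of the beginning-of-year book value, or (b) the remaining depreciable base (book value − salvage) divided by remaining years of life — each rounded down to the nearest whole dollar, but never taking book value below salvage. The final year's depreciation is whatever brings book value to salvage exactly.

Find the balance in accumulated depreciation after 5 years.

$179,652

Depreciable base = $206,899 − $18,300 = $188,599.
Year 1: DB = ⌊$206,899 × 200%/6⌋ = $68,966; SL = ⌊$188,599/6⌋ = $31,433 → take DB $68,966. Book value $137,933.
Year 2: DB = ⌊$137,933 × 200%/6⌋ = $45,977; SL = ⌊$119,633/5⌋ = $23,926 → take DB $45,977. Book value $91,956.
Year 3: DB = ⌊$91,956 × 200%/6⌋ = $30,652; SL = ⌊$73,656/4⌋ = $18,414 → take DB $30,652. Book value $61,304.
Year 4: DB = ⌊$61,304 × 200%/6⌋ = $20,434; SL = ⌊$43,004/3⌋ = $14,334 → take DB $20,434. Book value $40,870.
Year 5: DB = ⌊$40,870 × 200%/6⌋ = $13,623; SL = ⌊$22,570/2⌋ = $11,285 → take DB $13,623. Book value $27,247.
Accumulated through year 5 = $206,899 − $27,247 = $179,652.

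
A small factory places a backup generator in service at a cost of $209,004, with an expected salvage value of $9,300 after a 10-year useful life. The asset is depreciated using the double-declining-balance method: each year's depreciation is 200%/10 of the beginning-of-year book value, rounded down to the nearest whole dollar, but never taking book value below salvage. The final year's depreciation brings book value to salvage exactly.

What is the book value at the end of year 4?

$85,610

Depreciable base = $209,004 − $9,300 = $199,704.
Year 1: ⌊$209,004 × 200%/10⌋ = $41,800. Book value $167,204.
Year 2: ⌊$167,204 × 200%/10⌋ = $33,440. Book value $133,764.
Year 3: ⌊$133,764 × 200%/10⌋ = $26,752. Book value $107,012.
Year 4: ⌊$107,012 × 200%/10⌋ = $21,402. Book value $85,610.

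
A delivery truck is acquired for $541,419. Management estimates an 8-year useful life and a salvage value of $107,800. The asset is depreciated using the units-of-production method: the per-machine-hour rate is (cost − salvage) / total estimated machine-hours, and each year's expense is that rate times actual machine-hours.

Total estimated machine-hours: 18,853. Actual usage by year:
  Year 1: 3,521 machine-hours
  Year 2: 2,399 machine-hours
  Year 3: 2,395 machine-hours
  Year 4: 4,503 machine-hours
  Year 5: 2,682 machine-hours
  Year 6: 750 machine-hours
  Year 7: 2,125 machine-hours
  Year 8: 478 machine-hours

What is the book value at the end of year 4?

$246,605

Depreciable base = $541,419 − $107,800 = $433,619.
Rate = $433,619 / 18,853 machine-hours = $23 per machine-hour.
Year 1: 3,521 × $23 = $80,983. Book value $460,436.
Year 2: 2,399 × $23 = $55,177. Book value $405,259.
Year 3: 2,395 × $23 = $55,085. Book value $350,174.
Year 4: 4,503 × $23 = $103,569. Book value $246,605.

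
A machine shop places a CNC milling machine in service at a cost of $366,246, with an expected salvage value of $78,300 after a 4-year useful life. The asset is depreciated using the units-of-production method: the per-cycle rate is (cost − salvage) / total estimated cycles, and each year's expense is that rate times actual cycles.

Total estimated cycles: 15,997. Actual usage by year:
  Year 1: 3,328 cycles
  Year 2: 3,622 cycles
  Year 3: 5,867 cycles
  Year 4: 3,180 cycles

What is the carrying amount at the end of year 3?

$135,540

Depreciable base = $366,246 − $78,300 = $287,946.
Rate = $287,946 / 15,997 cycles = $18 per cycle.
Year 1: 3,328 × $18 = $59,904. Book value $306,342.
Year 2: 3,622 × $18 = $65,196. Book value $241,146.
Year 3: 5,867 × $18 = $105,606. Book value $135,540.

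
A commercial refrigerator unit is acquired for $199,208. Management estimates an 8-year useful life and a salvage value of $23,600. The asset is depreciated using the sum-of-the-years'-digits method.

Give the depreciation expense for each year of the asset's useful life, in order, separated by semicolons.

Depreciable base = $199,208 − $23,600 = $175,608.
Sum of the years' digits = 8+7+6+5+4+3+2+1 = 36.
Year 1: $175,608 × 8/36 = $39,024. Book value $160,184.
Year 2: $175,608 × 7/36 = $34,146. Book value $126,038.
Year 3: $175,608 × 6/36 = $29,268. Book value $96,770.
Year 4: $175,608 × 5/36 = $24,390. Book value $72,380.
Year 5: $175,608 × 4/36 = $19,512. Book value $52,868.
Year 6: $175,608 × 3/36 = $14,634. Book value $38,234.
Year 7: $175,608 × 2/36 = $9,756. Book value $28,478.
Year 8: $175,608 × 1/36 = $4,878. Book value $23,600.

$39,024; $34,146; $29,268; $24,390; $19,512; $14,634; $9,756; $4,878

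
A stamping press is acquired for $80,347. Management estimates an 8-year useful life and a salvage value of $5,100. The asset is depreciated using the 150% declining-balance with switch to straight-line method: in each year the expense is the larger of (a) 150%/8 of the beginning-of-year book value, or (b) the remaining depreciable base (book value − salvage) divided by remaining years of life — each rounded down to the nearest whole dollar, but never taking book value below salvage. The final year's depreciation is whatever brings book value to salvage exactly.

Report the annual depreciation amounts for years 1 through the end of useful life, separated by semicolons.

$15,065; $12,240; $9,945; $8,080; $7,479; $7,479; $7,479; $7,480

Depreciable base = $80,347 − $5,100 = $75,247.
Year 1: DB = ⌊$80,347 × 150%/8⌋ = $15,065; SL = ⌊$75,247/8⌋ = $9,405 → take DB $15,065. Book value $65,282.
Year 2: DB = ⌊$65,282 × 150%/8⌋ = $12,240; SL = ⌊$60,182/7⌋ = $8,597 → take DB $12,240. Book value $53,042.
Year 3: DB = ⌊$53,042 × 150%/8⌋ = $9,945; SL = ⌊$47,942/6⌋ = $7,990 → take DB $9,945. Book value $43,097.
Year 4: DB = ⌊$43,097 × 150%/8⌋ = $8,080; SL = ⌊$37,997/5⌋ = $7,599 → take DB $8,080. Book value $35,017.
Year 5: DB = ⌊$35,017 × 150%/8⌋ = $6,565; SL = ⌊$29,917/4⌋ = $7,479 → take SL $7,479. Book value $27,538.
Year 6: DB = ⌊$27,538 × 150%/8⌋ = $5,163; SL = ⌊$22,438/3⌋ = $7,479 → take SL $7,479. Book value $20,059.
Year 7: DB = ⌊$20,059 × 150%/8⌋ = $3,761; SL = ⌊$14,959/2⌋ = $7,479 → take SL $7,479. Book value $12,580.
Year 8 (final): $12,580 − $5,100 = $7,480. Book value $5,100.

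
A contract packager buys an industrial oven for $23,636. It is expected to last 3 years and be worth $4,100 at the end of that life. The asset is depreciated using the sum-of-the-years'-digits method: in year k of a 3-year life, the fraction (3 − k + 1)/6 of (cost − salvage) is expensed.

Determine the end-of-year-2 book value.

$7,356

Depreciable base = $23,636 − $4,100 = $19,536.
Sum of the years' digits = 3+2+1 = 6.
Year 1: $19,536 × 3/6 = $9,768. Book value $13,868.
Year 2: $19,536 × 2/6 = $6,512. Book value $7,356.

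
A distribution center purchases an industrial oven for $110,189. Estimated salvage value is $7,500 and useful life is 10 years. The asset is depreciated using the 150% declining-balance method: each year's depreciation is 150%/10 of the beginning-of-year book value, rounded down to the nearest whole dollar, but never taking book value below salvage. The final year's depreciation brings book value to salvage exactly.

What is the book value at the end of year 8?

$30,028

Depreciable base = $110,189 − $7,500 = $102,689.
Year 1: ⌊$110,189 × 150%/10⌋ = $16,528. Book value $93,661.
Year 2: ⌊$93,661 × 150%/10⌋ = $14,049. Book value $79,612.
Year 3: ⌊$79,612 × 150%/10⌋ = $11,941. Book value $67,671.
Year 4: ⌊$67,671 × 150%/10⌋ = $10,150. Book value $57,521.
Year 5: ⌊$57,521 × 150%/10⌋ = $8,628. Book value $48,893.
Year 6: ⌊$48,893 × 150%/10⌋ = $7,333. Book value $41,560.
Year 7: ⌊$41,560 × 150%/10⌋ = $6,234. Book value $35,326.
Year 8: ⌊$35,326 × 150%/10⌋ = $5,298. Book value $30,028.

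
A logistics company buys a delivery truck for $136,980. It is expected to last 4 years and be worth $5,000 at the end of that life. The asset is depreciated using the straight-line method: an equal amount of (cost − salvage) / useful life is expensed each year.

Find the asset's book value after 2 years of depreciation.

$70,990

Depreciable base = $136,980 − $5,000 = $131,980.
Annual expense = $131,980 / 4 = $32,995.
End of year 1: book value $103,985.
End of year 2: book value $70,990.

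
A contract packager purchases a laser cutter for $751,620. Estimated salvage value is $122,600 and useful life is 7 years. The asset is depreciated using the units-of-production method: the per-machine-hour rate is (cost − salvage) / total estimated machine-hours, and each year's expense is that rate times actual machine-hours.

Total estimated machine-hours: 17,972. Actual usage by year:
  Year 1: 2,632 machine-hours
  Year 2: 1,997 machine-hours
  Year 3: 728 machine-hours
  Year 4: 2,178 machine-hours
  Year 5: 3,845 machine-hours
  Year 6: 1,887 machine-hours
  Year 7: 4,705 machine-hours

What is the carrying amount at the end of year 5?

Depreciable base = $751,620 − $122,600 = $629,020.
Rate = $629,020 / 17,972 machine-hours = $35 per machine-hour.
Year 1: 2,632 × $35 = $92,120. Book value $659,500.
Year 2: 1,997 × $35 = $69,895. Book value $589,605.
Year 3: 728 × $35 = $25,480. Book value $564,125.
Year 4: 2,178 × $35 = $76,230. Book value $487,895.
Year 5: 3,845 × $35 = $134,575. Book value $353,320.

$353,320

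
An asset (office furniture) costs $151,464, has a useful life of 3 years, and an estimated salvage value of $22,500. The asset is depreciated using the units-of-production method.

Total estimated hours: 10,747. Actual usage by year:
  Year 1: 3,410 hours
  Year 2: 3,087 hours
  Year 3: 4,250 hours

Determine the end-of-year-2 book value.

Depreciable base = $151,464 − $22,500 = $128,964.
Rate = $128,964 / 10,747 hours = $12 per hour.
Year 1: 3,410 × $12 = $40,920. Book value $110,544.
Year 2: 3,087 × $12 = $37,044. Book value $73,500.

$73,500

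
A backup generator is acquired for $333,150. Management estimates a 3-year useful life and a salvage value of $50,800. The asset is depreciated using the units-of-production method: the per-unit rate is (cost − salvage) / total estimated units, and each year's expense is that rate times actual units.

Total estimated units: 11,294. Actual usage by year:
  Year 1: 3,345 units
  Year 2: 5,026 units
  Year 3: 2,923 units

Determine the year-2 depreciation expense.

Depreciable base = $333,150 − $50,800 = $282,350.
Rate = $282,350 / 11,294 units = $25 per unit.
Year 1: 3,345 × $25 = $83,625. Book value $249,525.
Year 2: 5,026 × $25 = $125,650. Book value $123,875.

$125,650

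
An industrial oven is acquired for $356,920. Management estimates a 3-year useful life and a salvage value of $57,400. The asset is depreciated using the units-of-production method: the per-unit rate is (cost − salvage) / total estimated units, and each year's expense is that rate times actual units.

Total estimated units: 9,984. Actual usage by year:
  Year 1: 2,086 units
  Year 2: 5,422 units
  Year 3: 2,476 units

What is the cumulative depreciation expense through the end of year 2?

$225,240

Depreciable base = $356,920 − $57,400 = $299,520.
Rate = $299,520 / 9,984 units = $30 per unit.
Year 1: 2,086 × $30 = $62,580. Book value $294,340.
Year 2: 5,422 × $30 = $162,660. Book value $131,680.
Accumulated through year 2 = $356,920 − $131,680 = $225,240.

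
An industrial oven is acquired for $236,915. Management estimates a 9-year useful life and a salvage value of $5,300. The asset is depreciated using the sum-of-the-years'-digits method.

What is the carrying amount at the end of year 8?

$10,447

Depreciable base = $236,915 − $5,300 = $231,615.
Sum of the years' digits = 9+8+7+6+5+4+3+2+1 = 45.
Year 1: $231,615 × 9/45 = $46,323. Book value $190,592.
Year 2: $231,615 × 8/45 = $41,176. Book value $149,416.
Year 3: $231,615 × 7/45 = $36,029. Book value $113,387.
Year 4: $231,615 × 6/45 = $30,882. Book value $82,505.
Year 5: $231,615 × 5/45 = $25,735. Book value $56,770.
Year 6: $231,615 × 4/45 = $20,588. Book value $36,182.
Year 7: $231,615 × 3/45 = $15,441. Book value $20,741.
Year 8: $231,615 × 2/45 = $10,294. Book value $10,447.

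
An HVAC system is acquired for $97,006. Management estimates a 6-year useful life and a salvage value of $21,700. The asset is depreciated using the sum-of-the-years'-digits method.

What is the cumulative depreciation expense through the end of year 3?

$53,790

Depreciable base = $97,006 − $21,700 = $75,306.
Sum of the years' digits = 6+5+4+3+2+1 = 21.
Year 1: $75,306 × 6/21 = $21,516. Book value $75,490.
Year 2: $75,306 × 5/21 = $17,930. Book value $57,560.
Year 3: $75,306 × 4/21 = $14,344. Book value $43,216.
Accumulated through year 3 = $97,006 − $43,216 = $53,790.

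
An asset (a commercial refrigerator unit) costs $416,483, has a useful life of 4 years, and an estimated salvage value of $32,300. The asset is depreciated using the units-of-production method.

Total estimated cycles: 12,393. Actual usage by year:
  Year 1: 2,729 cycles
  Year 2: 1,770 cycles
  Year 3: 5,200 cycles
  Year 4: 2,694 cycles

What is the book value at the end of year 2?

$277,014

Depreciable base = $416,483 − $32,300 = $384,183.
Rate = $384,183 / 12,393 cycles = $31 per cycle.
Year 1: 2,729 × $31 = $84,599. Book value $331,884.
Year 2: 1,770 × $31 = $54,870. Book value $277,014.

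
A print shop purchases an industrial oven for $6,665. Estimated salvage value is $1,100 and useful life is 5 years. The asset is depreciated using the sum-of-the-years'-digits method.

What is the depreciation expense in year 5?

$371

Depreciable base = $6,665 − $1,100 = $5,565.
Sum of the years' digits = 5+4+3+2+1 = 15.
Year 1: $5,565 × 5/15 = $1,855. Book value $4,810.
Year 2: $5,565 × 4/15 = $1,484. Book value $3,326.
Year 3: $5,565 × 3/15 = $1,113. Book value $2,213.
Year 4: $5,565 × 2/15 = $742. Book value $1,471.
Year 5: $5,565 × 1/15 = $371. Book value $1,100.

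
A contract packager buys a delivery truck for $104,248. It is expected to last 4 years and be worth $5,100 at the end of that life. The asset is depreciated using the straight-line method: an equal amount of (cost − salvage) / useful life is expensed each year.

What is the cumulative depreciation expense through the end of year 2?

$49,574

Depreciable base = $104,248 − $5,100 = $99,148.
Annual expense = $99,148 / 4 = $24,787.
End of year 1: book value $79,461.
End of year 2: book value $54,674.
Accumulated through year 2 = $104,248 − $54,674 = $49,574.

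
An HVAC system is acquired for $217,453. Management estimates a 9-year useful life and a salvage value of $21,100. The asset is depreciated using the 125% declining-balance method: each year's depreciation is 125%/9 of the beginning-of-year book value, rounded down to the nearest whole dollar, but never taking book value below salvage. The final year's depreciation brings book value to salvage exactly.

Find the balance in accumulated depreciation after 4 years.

$97,887

Depreciable base = $217,453 − $21,100 = $196,353.
Year 1: ⌊$217,453 × 125%/9⌋ = $30,201. Book value $187,252.
Year 2: ⌊$187,252 × 125%/9⌋ = $26,007. Book value $161,245.
Year 3: ⌊$161,245 × 125%/9⌋ = $22,395. Book value $138,850.
Year 4: ⌊$138,850 × 125%/9⌋ = $19,284. Book value $119,566.
Accumulated through year 4 = $217,453 − $119,566 = $97,887.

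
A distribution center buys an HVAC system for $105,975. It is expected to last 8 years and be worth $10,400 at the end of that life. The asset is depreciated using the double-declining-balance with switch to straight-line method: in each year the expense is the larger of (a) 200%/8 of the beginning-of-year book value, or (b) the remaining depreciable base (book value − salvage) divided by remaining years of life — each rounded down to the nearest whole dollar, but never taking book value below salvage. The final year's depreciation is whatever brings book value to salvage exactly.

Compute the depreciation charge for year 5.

Depreciable base = $105,975 − $10,400 = $95,575.
Year 1: DB = ⌊$105,975 × 200%/8⌋ = $26,493; SL = ⌊$95,575/8⌋ = $11,946 → take DB $26,493. Book value $79,482.
Year 2: DB = ⌊$79,482 × 200%/8⌋ = $19,870; SL = ⌊$69,082/7⌋ = $9,868 → take DB $19,870. Book value $59,612.
Year 3: DB = ⌊$59,612 × 200%/8⌋ = $14,903; SL = ⌊$49,212/6⌋ = $8,202 → take DB $14,903. Book value $44,709.
Year 4: DB = ⌊$44,709 × 200%/8⌋ = $11,177; SL = ⌊$34,309/5⌋ = $6,861 → take DB $11,177. Book value $33,532.
Year 5: DB = ⌊$33,532 × 200%/8⌋ = $8,383; SL = ⌊$23,132/4⌋ = $5,783 → take DB $8,383. Book value $25,149.

$8,383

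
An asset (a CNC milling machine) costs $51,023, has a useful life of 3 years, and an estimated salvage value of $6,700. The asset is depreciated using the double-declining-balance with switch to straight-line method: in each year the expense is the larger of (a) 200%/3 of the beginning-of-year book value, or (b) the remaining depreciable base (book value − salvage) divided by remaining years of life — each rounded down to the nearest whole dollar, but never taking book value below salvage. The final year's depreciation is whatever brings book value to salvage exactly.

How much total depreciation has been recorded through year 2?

Depreciable base = $51,023 − $6,700 = $44,323.
Year 1: DB = ⌊$51,023 × 200%/3⌋ = $34,015; SL = ⌊$44,323/3⌋ = $14,774 → take DB $34,015. Book value $17,008.
Year 2: DB = ⌊$17,008 × 200%/3⌋ = $11,338; SL = ⌊$10,308/2⌋ = $5,154 → take DB $11,338, capped at $10,308. Book value $6,700.
Accumulated through year 2 = $51,023 − $6,700 = $44,323.

$44,323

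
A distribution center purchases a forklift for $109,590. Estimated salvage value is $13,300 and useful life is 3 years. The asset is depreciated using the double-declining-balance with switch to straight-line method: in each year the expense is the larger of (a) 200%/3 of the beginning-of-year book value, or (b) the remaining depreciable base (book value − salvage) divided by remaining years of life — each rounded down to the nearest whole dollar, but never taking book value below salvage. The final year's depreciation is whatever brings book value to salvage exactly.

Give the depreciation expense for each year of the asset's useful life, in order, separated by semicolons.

$73,060; $23,230; $0

Depreciable base = $109,590 − $13,300 = $96,290.
Year 1: DB = ⌊$109,590 × 200%/3⌋ = $73,060; SL = ⌊$96,290/3⌋ = $32,096 → take DB $73,060. Book value $36,530.
Year 2: DB = ⌊$36,530 × 200%/3⌋ = $24,353; SL = ⌊$23,230/2⌋ = $11,615 → take DB $24,353, capped at $23,230. Book value $13,300.
Year 3 (final): $13,300 − $13,300 = $0. Book value $13,300.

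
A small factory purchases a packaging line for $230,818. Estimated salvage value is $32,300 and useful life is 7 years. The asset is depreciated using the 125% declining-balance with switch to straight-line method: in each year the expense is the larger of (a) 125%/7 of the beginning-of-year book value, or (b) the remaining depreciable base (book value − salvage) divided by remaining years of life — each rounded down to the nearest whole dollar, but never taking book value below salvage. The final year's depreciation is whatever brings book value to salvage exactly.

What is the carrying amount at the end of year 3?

$127,933

Depreciable base = $230,818 − $32,300 = $198,518.
Year 1: DB = ⌊$230,818 × 125%/7⌋ = $41,217; SL = ⌊$198,518/7⌋ = $28,359 → take DB $41,217. Book value $189,601.
Year 2: DB = ⌊$189,601 × 125%/7⌋ = $33,857; SL = ⌊$157,301/6⌋ = $26,216 → take DB $33,857. Book value $155,744.
Year 3: DB = ⌊$155,744 × 125%/7⌋ = $27,811; SL = ⌊$123,444/5⌋ = $24,688 → take DB $27,811. Book value $127,933.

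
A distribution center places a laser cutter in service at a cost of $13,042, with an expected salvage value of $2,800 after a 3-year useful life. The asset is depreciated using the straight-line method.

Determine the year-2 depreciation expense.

Depreciable base = $13,042 − $2,800 = $10,242.
Annual expense = $10,242 / 3 = $3,414.

$3,414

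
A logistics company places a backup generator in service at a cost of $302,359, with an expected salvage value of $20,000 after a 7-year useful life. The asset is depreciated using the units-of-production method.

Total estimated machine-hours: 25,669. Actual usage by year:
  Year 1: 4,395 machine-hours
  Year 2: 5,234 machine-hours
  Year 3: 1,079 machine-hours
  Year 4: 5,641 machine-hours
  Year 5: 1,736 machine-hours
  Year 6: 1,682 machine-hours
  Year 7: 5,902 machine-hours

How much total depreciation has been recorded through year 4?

Depreciable base = $302,359 − $20,000 = $282,359.
Rate = $282,359 / 25,669 machine-hours = $11 per machine-hour.
Year 1: 4,395 × $11 = $48,345. Book value $254,014.
Year 2: 5,234 × $11 = $57,574. Book value $196,440.
Year 3: 1,079 × $11 = $11,869. Book value $184,571.
Year 4: 5,641 × $11 = $62,051. Book value $122,520.
Accumulated through year 4 = $302,359 − $122,520 = $179,839.

$179,839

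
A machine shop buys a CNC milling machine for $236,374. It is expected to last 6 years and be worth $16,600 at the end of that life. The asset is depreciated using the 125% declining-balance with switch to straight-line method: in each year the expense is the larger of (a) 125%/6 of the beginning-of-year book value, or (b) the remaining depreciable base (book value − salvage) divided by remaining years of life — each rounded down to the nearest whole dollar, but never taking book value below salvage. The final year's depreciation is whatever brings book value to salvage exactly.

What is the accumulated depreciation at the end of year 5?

$186,887

Depreciable base = $236,374 − $16,600 = $219,774.
Year 1: DB = ⌊$236,374 × 125%/6⌋ = $49,244; SL = ⌊$219,774/6⌋ = $36,629 → take DB $49,244. Book value $187,130.
Year 2: DB = ⌊$187,130 × 125%/6⌋ = $38,985; SL = ⌊$170,530/5⌋ = $34,106 → take DB $38,985. Book value $148,145.
Year 3: DB = ⌊$148,145 × 125%/6⌋ = $30,863; SL = ⌊$131,545/4⌋ = $32,886 → take SL $32,886. Book value $115,259.
Year 4: DB = ⌊$115,259 × 125%/6⌋ = $24,012; SL = ⌊$98,659/3⌋ = $32,886 → take SL $32,886. Book value $82,373.
Year 5: DB = ⌊$82,373 × 125%/6⌋ = $17,161; SL = ⌊$65,773/2⌋ = $32,886 → take SL $32,886. Book value $49,487.
Accumulated through year 5 = $236,374 − $49,487 = $186,887.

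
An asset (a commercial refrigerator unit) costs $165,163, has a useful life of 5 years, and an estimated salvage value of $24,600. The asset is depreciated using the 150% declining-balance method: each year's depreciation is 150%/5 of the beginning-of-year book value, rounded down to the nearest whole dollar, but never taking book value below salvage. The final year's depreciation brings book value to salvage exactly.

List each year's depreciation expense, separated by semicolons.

Depreciable base = $165,163 − $24,600 = $140,563.
Year 1: ⌊$165,163 × 150%/5⌋ = $49,548. Book value $115,615.
Year 2: ⌊$115,615 × 150%/5⌋ = $34,684. Book value $80,931.
Year 3: ⌊$80,931 × 150%/5⌋ = $24,279. Book value $56,652.
Year 4: ⌊$56,652 × 150%/5⌋ = $16,995. Book value $39,657.
Year 5 (final): $39,657 − $24,600 = $15,057. Book value $24,600.

$49,548; $34,684; $24,279; $16,995; $15,057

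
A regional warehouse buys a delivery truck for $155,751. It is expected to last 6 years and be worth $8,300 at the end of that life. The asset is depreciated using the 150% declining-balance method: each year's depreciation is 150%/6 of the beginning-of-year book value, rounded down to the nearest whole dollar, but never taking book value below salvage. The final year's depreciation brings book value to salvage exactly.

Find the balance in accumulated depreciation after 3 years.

Depreciable base = $155,751 − $8,300 = $147,451.
Year 1: ⌊$155,751 × 150%/6⌋ = $38,937. Book value $116,814.
Year 2: ⌊$116,814 × 150%/6⌋ = $29,203. Book value $87,611.
Year 3: ⌊$87,611 × 150%/6⌋ = $21,902. Book value $65,709.
Accumulated through year 3 = $155,751 − $65,709 = $90,042.

$90,042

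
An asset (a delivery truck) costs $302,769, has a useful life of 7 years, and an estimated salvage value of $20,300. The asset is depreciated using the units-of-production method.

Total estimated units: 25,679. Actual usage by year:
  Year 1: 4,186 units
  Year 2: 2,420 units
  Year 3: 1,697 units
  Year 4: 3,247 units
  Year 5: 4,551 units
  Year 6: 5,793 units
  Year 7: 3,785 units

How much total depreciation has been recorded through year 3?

Depreciable base = $302,769 − $20,300 = $282,469.
Rate = $282,469 / 25,679 units = $11 per unit.
Year 1: 4,186 × $11 = $46,046. Book value $256,723.
Year 2: 2,420 × $11 = $26,620. Book value $230,103.
Year 3: 1,697 × $11 = $18,667. Book value $211,436.
Accumulated through year 3 = $302,769 − $211,436 = $91,333.

$91,333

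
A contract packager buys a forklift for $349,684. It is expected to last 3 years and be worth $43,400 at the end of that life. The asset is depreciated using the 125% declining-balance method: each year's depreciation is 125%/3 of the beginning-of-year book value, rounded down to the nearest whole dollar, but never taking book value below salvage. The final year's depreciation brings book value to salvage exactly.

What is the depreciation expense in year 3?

$75,591

Depreciable base = $349,684 − $43,400 = $306,284.
Year 1: ⌊$349,684 × 125%/3⌋ = $145,701. Book value $203,983.
Year 2: ⌊$203,983 × 125%/3⌋ = $84,992. Book value $118,991.
Year 3 (final): $118,991 − $43,400 = $75,591. Book value $43,400.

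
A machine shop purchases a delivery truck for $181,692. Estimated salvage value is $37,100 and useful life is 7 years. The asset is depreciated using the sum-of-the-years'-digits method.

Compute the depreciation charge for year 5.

Depreciable base = $181,692 − $37,100 = $144,592.
Sum of the years' digits = 7+6+5+4+3+2+1 = 28.
Year 1: $144,592 × 7/28 = $36,148. Book value $145,544.
Year 2: $144,592 × 6/28 = $30,984. Book value $114,560.
Year 3: $144,592 × 5/28 = $25,820. Book value $88,740.
Year 4: $144,592 × 4/28 = $20,656. Book value $68,084.
Year 5: $144,592 × 3/28 = $15,492. Book value $52,592.

$15,492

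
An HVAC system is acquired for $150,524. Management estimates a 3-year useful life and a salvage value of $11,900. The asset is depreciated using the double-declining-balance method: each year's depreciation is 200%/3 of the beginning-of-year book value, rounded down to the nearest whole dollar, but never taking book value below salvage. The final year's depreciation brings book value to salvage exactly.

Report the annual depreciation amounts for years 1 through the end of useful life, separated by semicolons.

$100,349; $33,450; $4,825

Depreciable base = $150,524 − $11,900 = $138,624.
Year 1: ⌊$150,524 × 200%/3⌋ = $100,349. Book value $50,175.
Year 2: ⌊$50,175 × 200%/3⌋ = $33,450. Book value $16,725.
Year 3 (final): $16,725 − $11,900 = $4,825. Book value $11,900.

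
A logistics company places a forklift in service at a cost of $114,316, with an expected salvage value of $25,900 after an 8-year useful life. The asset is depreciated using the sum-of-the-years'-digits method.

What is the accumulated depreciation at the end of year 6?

$81,048

Depreciable base = $114,316 − $25,900 = $88,416.
Sum of the years' digits = 8+7+6+5+4+3+2+1 = 36.
Year 1: $88,416 × 8/36 = $19,648. Book value $94,668.
Year 2: $88,416 × 7/36 = $17,192. Book value $77,476.
Year 3: $88,416 × 6/36 = $14,736. Book value $62,740.
Year 4: $88,416 × 5/36 = $12,280. Book value $50,460.
Year 5: $88,416 × 4/36 = $9,824. Book value $40,636.
Year 6: $88,416 × 3/36 = $7,368. Book value $33,268.
Accumulated through year 6 = $114,316 − $33,268 = $81,048.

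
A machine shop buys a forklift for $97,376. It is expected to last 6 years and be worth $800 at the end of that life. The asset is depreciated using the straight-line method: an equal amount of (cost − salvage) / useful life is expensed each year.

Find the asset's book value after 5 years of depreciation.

Depreciable base = $97,376 − $800 = $96,576.
Annual expense = $96,576 / 6 = $16,096.
End of year 1: book value $81,280.
End of year 2: book value $65,184.
End of year 3: book value $49,088.
End of year 4: book value $32,992.
End of year 5: book value $16,896.

$16,896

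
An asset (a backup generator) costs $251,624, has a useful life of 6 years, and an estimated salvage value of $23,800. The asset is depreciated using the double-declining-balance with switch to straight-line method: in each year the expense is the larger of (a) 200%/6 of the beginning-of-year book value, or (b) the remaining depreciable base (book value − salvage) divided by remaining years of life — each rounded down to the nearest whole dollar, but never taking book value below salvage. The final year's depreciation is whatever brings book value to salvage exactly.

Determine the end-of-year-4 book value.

$49,704

Depreciable base = $251,624 − $23,800 = $227,824.
Year 1: DB = ⌊$251,624 × 200%/6⌋ = $83,874; SL = ⌊$227,824/6⌋ = $37,970 → take DB $83,874. Book value $167,750.
Year 2: DB = ⌊$167,750 × 200%/6⌋ = $55,916; SL = ⌊$143,950/5⌋ = $28,790 → take DB $55,916. Book value $111,834.
Year 3: DB = ⌊$111,834 × 200%/6⌋ = $37,278; SL = ⌊$88,034/4⌋ = $22,008 → take DB $37,278. Book value $74,556.
Year 4: DB = ⌊$74,556 × 200%/6⌋ = $24,852; SL = ⌊$50,756/3⌋ = $16,918 → take DB $24,852. Book value $49,704.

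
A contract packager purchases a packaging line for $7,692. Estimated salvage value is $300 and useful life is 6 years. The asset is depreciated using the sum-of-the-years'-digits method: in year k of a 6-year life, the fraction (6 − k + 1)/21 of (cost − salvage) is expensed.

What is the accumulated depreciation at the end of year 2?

Depreciable base = $7,692 − $300 = $7,392.
Sum of the years' digits = 6+5+4+3+2+1 = 21.
Year 1: $7,392 × 6/21 = $2,112. Book value $5,580.
Year 2: $7,392 × 5/21 = $1,760. Book value $3,820.
Accumulated through year 2 = $7,692 − $3,820 = $3,872.

$3,872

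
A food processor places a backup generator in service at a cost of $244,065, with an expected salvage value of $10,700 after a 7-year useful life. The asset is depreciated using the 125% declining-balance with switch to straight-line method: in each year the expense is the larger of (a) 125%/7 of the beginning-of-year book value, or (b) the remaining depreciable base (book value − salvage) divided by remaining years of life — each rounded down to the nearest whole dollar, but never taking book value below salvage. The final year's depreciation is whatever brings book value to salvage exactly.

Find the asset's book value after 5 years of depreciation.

Depreciable base = $244,065 − $10,700 = $233,365.
Year 1: DB = ⌊$244,065 × 125%/7⌋ = $43,583; SL = ⌊$233,365/7⌋ = $33,337 → take DB $43,583. Book value $200,482.
Year 2: DB = ⌊$200,482 × 125%/7⌋ = $35,800; SL = ⌊$189,782/6⌋ = $31,630 → take DB $35,800. Book value $164,682.
Year 3: DB = ⌊$164,682 × 125%/7⌋ = $29,407; SL = ⌊$153,982/5⌋ = $30,796 → take SL $30,796. Book value $133,886.
Year 4: DB = ⌊$133,886 × 125%/7⌋ = $23,908; SL = ⌊$123,186/4⌋ = $30,796 → take SL $30,796. Book value $103,090.
Year 5: DB = ⌊$103,090 × 125%/7⌋ = $18,408; SL = ⌊$92,390/3⌋ = $30,796 → take SL $30,796. Book value $72,294.

$72,294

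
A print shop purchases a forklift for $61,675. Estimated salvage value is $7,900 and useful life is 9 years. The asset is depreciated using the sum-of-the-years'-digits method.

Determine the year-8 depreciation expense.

Depreciable base = $61,675 − $7,900 = $53,775.
Sum of the years' digits = 9+8+7+6+5+4+3+2+1 = 45.
Year 1: $53,775 × 9/45 = $10,755. Book value $50,920.
Year 2: $53,775 × 8/45 = $9,560. Book value $41,360.
Year 3: $53,775 × 7/45 = $8,365. Book value $32,995.
Year 4: $53,775 × 6/45 = $7,170. Book value $25,825.
Year 5: $53,775 × 5/45 = $5,975. Book value $19,850.
Year 6: $53,775 × 4/45 = $4,780. Book value $15,070.
Year 7: $53,775 × 3/45 = $3,585. Book value $11,485.
Year 8: $53,775 × 2/45 = $2,390. Book value $9,095.

$2,390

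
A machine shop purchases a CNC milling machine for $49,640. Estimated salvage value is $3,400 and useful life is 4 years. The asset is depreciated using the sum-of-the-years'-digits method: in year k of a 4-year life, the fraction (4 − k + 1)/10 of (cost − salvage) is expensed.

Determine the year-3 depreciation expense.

Depreciable base = $49,640 − $3,400 = $46,240.
Sum of the years' digits = 4+3+2+1 = 10.
Year 1: $46,240 × 4/10 = $18,496. Book value $31,144.
Year 2: $46,240 × 3/10 = $13,872. Book value $17,272.
Year 3: $46,240 × 2/10 = $9,248. Book value $8,024.

$9,248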